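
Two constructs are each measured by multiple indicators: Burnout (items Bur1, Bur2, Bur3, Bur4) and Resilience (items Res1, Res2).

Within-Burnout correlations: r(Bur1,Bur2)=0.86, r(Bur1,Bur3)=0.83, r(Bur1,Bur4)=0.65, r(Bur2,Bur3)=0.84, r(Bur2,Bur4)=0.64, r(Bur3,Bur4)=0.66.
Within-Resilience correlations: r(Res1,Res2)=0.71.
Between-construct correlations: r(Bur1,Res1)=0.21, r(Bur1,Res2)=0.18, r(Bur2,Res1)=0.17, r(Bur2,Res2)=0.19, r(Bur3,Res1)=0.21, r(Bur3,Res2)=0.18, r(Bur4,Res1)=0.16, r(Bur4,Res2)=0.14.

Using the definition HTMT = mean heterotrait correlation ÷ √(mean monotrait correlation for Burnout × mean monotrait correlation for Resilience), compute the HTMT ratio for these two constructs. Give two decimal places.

Between-construct mean = 1.44/8 = 0.1800.
Mean within-Bur = 4.48/6 = 0.7467; mean within-Res = 0.71/1 = 0.7100.
Geometric mean = √(0.7467 × 0.7100) = 0.7281.
HTMT = 0.1800 / 0.7281 = 0.25.

0.25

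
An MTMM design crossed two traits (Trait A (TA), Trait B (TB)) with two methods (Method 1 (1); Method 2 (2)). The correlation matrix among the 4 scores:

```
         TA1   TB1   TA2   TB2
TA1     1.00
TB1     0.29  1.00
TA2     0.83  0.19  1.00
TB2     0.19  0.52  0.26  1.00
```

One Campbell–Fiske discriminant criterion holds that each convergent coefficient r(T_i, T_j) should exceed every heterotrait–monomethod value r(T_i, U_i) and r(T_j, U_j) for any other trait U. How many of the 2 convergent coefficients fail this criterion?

0

Checking each validity diagonal entry against its comparison values:
TA (methods 1·2): 0.83 vs {0.29, 0.26} → pass.
TB (methods 1·2): 0.52 vs {0.29, 0.26} → pass.
0 of 2 fail.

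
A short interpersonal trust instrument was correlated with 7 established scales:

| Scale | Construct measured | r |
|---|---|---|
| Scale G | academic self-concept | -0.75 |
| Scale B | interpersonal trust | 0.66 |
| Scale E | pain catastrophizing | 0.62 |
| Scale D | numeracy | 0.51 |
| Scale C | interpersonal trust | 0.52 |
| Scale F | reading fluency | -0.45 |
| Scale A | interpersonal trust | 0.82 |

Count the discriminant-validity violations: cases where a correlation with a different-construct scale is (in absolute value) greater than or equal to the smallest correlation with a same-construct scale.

2

Convergent (same construct = interpersonal trust): Scale B, Scale C, Scale A.
Smallest convergent = 0.52. Discriminant |r|: 0.75, 0.62, 0.51, 0.45; count ≥ 0.52 → 2.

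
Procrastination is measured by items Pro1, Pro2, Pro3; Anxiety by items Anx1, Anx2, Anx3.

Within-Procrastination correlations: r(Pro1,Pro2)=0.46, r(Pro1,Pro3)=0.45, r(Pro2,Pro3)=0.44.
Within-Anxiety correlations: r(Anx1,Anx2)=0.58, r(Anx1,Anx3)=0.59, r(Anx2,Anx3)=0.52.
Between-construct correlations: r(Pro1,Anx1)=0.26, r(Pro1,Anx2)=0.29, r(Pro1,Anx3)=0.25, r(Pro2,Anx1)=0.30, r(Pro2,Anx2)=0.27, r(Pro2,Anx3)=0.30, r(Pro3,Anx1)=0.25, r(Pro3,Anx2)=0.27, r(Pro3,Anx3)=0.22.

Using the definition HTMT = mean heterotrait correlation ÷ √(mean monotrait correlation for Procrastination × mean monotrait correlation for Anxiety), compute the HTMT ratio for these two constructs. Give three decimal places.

0.532

Mean heterotrait r = 2.41/9 = 0.2678.
Mean within-Pro = 1.35/3 = 0.4500; mean within-Anx = 1.69/3 = 0.5633.
Geometric mean = √(0.4500 × 0.5633) = 0.5035.
HTMT = 0.2678 / 0.5035 = 0.532.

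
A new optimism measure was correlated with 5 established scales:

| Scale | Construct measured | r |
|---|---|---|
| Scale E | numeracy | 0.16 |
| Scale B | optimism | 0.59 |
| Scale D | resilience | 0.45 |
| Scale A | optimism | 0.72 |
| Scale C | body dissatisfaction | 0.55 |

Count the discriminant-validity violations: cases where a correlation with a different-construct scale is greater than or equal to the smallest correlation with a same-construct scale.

0

Convergent (same construct = optimism): Scale B, Scale A.
Smallest convergent = 0.59. Discriminant values: 0.16, 0.45, 0.55; count ≥ 0.59 → 0.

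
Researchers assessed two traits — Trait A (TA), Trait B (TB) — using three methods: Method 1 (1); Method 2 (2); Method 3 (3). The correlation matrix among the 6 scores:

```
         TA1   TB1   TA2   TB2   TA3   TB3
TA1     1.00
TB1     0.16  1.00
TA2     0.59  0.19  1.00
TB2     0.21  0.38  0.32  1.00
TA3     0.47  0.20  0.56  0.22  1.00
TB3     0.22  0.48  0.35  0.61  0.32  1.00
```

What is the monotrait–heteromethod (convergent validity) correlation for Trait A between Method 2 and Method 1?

0.59

Same trait (TA), different methods: r(TA2, TA1) = 0.59.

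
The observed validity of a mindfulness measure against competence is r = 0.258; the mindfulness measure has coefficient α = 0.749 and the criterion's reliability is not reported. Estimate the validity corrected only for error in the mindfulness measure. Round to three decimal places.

0.298

Single correction: r_c = r_obs / √r_xx = 0.258 / √0.749 = 0.258 / 0.8654 ≈ 0.298.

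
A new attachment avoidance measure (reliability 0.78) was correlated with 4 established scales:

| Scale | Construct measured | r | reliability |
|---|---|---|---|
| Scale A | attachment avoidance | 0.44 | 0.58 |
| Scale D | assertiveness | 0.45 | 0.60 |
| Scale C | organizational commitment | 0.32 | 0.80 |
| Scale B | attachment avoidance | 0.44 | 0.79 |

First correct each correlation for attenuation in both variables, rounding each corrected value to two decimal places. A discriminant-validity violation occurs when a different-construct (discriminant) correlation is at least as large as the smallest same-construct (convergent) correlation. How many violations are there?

Disattenuated r (r / √(r_scale · r_new)):
  Scale A (conv): 0.44 / √(0.58·0.78) = 0.65
  Scale D (disc): 0.45 / √(0.60·0.78) = 0.66
  Scale C (disc): 0.32 / √(0.80·0.78) = 0.41
  Scale B (conv): 0.44 / √(0.79·0.78) = 0.56
Smallest convergent = 0.56. Discriminant values: 0.66, 0.41; count ≥ 0.56 → 1.

1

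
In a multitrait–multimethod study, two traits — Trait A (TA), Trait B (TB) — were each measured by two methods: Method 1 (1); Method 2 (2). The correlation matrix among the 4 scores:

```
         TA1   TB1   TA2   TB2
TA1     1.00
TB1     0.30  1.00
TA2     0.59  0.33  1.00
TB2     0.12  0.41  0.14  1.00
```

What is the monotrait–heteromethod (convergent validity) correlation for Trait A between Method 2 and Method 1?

0.59

Same trait (TA), different methods: r(TA2, TA1) = 0.59.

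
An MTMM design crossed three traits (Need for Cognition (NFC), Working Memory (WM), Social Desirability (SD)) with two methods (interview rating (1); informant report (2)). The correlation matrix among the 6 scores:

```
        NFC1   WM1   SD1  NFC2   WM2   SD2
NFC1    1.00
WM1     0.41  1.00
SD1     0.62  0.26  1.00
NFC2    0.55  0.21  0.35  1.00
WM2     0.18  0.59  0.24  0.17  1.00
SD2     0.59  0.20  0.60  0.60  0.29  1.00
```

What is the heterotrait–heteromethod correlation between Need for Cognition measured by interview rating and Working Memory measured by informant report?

0.18

Different traits and methods: r(NFC1, WM2) = 0.18.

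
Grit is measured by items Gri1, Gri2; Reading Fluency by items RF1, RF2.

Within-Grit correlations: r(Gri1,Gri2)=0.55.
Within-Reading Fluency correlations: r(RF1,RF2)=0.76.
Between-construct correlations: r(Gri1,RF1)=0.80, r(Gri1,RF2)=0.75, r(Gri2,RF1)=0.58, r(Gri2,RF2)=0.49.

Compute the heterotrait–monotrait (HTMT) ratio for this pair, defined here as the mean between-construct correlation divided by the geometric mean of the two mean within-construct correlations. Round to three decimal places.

1.013

Mean heterotrait r = 2.62/4 = 0.6550.
Mean within-Gri = 0.55/1 = 0.5500; mean within-RF = 0.76/1 = 0.7600.
Geometric mean = √(0.5500 × 0.7600) = 0.6465.
HTMT = 0.6550 / 0.6465 = 1.013.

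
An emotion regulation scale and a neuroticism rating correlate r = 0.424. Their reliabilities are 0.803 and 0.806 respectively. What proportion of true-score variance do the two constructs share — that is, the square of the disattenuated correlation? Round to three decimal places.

0.278

Disattenuated r = 0.424 / √(0.803 × 0.806) = 0.424 / 0.8045 = 0.5270.
Shared true-score variance = 0.5270² = 0.2777 ≈ 0.278.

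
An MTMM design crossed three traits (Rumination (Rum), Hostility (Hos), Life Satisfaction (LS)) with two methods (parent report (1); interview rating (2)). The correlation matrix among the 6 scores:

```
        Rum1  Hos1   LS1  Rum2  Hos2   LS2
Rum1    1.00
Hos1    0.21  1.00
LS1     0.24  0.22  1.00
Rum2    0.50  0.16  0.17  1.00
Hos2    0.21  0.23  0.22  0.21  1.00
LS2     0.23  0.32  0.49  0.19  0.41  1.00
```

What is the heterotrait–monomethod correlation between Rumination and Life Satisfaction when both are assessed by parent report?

Different traits, same method: r(Rum1, LS1) = 0.24.

0.24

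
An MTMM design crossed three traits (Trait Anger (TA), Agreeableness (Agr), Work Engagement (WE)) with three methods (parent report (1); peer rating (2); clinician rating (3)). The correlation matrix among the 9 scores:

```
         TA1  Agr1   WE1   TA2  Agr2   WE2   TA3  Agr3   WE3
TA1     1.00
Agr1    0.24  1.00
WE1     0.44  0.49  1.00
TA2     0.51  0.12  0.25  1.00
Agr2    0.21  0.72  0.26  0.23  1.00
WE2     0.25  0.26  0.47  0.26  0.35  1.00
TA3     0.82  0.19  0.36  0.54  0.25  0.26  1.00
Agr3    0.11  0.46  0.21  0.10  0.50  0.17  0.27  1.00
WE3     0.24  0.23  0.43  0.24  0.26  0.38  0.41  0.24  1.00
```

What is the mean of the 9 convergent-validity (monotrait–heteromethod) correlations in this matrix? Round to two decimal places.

Convergent values: 0.51, 0.82, 0.54, 0.72, 0.46, 0.50, 0.47, 0.43, 0.38; mean = 4.83/9 = 0.54.

0.54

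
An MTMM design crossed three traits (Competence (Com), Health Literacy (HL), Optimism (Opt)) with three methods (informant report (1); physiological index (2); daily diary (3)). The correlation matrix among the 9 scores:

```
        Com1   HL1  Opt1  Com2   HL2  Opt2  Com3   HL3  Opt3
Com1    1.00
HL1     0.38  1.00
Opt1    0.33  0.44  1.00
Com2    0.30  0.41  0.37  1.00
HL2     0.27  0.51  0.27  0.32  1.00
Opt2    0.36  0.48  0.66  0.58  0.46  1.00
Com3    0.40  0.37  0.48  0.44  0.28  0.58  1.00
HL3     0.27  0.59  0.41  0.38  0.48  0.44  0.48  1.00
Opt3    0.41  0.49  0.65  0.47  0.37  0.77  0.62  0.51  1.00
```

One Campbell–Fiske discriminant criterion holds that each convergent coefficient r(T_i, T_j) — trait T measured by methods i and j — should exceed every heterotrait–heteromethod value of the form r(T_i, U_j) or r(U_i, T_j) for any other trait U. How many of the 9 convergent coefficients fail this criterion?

3

Convergent coefficients and their comparison sets:
Com (methods 1·2): 0.30 vs {0.27, 0.41, 0.36, 0.37} → fail.
Com (methods 1·3): 0.40 vs {0.27, 0.37, 0.41, 0.48} → fail.
Com (methods 2·3): 0.44 vs {0.38, 0.28, 0.47, 0.58} → fail.
HL (methods 1·2): 0.51 vs {0.41, 0.27, 0.48, 0.27} → pass.
HL (methods 1·3): 0.59 vs {0.37, 0.27, 0.49, 0.41} → pass.
HL (methods 2·3): 0.48 vs {0.28, 0.38, 0.37, 0.44} → pass.
Opt (methods 1·2): 0.66 vs {0.37, 0.36, 0.27, 0.48} → pass.
Opt (methods 1·3): 0.65 vs {0.48, 0.41, 0.41, 0.49} → pass.
Opt (methods 2·3): 0.77 vs {0.58, 0.47, 0.44, 0.37} → pass.
3 of 9 fail.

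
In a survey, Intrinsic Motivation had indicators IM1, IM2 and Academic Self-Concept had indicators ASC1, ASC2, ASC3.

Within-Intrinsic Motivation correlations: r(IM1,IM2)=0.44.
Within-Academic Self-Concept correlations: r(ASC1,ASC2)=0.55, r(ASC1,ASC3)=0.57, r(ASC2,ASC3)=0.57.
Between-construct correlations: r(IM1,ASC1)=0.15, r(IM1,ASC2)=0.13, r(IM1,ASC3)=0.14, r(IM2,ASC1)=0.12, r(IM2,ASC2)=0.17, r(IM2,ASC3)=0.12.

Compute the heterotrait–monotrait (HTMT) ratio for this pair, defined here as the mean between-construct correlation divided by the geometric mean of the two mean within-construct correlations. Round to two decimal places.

Mean heterotrait r = 0.83/6 = 0.1383.
Mean within-IM = 0.44/1 = 0.4400; mean within-ASC = 1.69/3 = 0.5633.
Geometric mean = √(0.4400 × 0.5633) = 0.4978.
HTMT = 0.1383 / 0.4978 = 0.28.

0.28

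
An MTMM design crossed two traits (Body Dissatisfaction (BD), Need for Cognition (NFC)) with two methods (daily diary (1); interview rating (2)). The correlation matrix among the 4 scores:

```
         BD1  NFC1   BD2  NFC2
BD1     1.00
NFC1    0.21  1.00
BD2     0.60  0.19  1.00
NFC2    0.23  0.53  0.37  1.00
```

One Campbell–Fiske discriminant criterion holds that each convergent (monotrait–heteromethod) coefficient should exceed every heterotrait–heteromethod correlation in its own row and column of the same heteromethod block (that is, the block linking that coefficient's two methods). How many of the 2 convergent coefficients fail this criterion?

Convergent coefficients and their comparison sets:
BD (methods 1·2): 0.60 vs {0.23, 0.19} → pass.
NFC (methods 1·2): 0.53 vs {0.19, 0.23} → pass.
0 of 2 fail.

0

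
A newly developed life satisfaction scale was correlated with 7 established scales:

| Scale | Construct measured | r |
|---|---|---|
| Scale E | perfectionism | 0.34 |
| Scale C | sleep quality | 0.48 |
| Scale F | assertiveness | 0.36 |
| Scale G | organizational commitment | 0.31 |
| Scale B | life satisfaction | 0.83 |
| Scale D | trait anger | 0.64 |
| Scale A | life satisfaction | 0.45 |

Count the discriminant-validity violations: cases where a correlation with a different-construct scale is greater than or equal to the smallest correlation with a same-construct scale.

2

Convergent (same construct = life satisfaction): Scale B, Scale A.
Smallest convergent = 0.45. Discriminant values: 0.34, 0.48, 0.36, 0.31, 0.64; count ≥ 0.45 → 2.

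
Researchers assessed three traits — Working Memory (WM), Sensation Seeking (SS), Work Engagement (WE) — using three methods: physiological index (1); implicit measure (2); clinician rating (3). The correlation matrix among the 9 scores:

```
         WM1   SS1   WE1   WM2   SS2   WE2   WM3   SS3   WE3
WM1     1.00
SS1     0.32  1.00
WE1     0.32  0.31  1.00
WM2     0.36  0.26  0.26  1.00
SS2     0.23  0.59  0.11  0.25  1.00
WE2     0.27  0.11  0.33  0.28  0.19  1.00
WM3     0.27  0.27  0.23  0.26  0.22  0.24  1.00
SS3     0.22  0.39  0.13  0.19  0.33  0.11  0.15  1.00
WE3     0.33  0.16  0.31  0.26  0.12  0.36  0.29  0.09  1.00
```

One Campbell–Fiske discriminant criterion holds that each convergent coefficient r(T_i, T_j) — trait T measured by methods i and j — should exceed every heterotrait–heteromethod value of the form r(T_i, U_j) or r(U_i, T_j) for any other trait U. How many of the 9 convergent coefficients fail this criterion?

Convergent coefficients and their comparison sets:
WM (methods 1·2): 0.36 vs {0.23, 0.26, 0.27, 0.26} → pass.
WM (methods 1·3): 0.27 vs {0.22, 0.27, 0.33, 0.23} → fail.
WM (methods 2·3): 0.26 vs {0.19, 0.22, 0.26, 0.24} → fail.
SS (methods 1·2): 0.59 vs {0.26, 0.23, 0.11, 0.11} → pass.
SS (methods 1·3): 0.39 vs {0.27, 0.22, 0.16, 0.13} → pass.
SS (methods 2·3): 0.33 vs {0.22, 0.19, 0.12, 0.11} → pass.
WE (methods 1·2): 0.33 vs {0.26, 0.27, 0.11, 0.11} → pass.
WE (methods 1·3): 0.31 vs {0.23, 0.33, 0.13, 0.16} → fail.
WE (methods 2·3): 0.36 vs {0.24, 0.26, 0.11, 0.12} → pass.
3 of 9 fail.

3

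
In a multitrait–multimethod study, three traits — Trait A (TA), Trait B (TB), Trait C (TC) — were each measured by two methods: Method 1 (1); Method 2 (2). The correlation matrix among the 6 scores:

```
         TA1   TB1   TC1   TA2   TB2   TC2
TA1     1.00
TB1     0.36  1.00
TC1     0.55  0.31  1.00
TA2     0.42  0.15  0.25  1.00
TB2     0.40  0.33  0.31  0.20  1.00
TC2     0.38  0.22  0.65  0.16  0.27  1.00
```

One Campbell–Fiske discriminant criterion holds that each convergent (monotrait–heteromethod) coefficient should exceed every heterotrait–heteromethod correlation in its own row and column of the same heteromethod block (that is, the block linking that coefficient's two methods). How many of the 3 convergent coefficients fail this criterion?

Each convergent coefficient versus the relevant comparison correlations:
TA (methods 1·2): 0.42 vs {0.40, 0.15, 0.38, 0.25} → pass.
TB (methods 1·2): 0.33 vs {0.15, 0.40, 0.22, 0.31} → fail.
TC (methods 1·2): 0.65 vs {0.25, 0.38, 0.31, 0.22} → pass.
1 of 3 fail.

1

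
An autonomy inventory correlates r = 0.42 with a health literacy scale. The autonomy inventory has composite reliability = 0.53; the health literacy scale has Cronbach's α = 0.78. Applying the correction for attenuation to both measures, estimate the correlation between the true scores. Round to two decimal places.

r_true = r_obs / √(r_xx · r_yy) = 0.42 / √(0.53 × 0.78) = 0.42 / √0.4134 = 0.42 / 0.6430 ≈ 0.65.

0.65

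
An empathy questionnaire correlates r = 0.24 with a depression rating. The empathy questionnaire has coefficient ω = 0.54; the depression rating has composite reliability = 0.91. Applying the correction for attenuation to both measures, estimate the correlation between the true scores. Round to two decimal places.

0.34

r_true = r_obs / √(r_xx · r_yy) = 0.24 / √(0.54 × 0.91) = 0.24 / √0.4914 = 0.24 / 0.7010 ≈ 0.34.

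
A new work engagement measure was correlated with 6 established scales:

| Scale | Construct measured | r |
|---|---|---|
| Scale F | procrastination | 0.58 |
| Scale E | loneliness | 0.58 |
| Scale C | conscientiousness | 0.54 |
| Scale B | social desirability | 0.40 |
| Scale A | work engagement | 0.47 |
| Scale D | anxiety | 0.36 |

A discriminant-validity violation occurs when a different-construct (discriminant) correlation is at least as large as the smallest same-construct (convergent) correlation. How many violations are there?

Convergent (same construct = work engagement): Scale A.
Smallest convergent = 0.47. Discriminant values: 0.58, 0.58, 0.54, 0.40, 0.36; count ≥ 0.47 → 3.

3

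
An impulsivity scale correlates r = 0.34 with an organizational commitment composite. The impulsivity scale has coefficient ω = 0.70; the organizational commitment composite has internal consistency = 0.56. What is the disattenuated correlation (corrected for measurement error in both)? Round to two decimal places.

0.54

r_true = r_obs / √(r_xx · r_yy) = 0.34 / √(0.70 × 0.56) = 0.34 / √0.3920 = 0.34 / 0.6261 ≈ 0.54.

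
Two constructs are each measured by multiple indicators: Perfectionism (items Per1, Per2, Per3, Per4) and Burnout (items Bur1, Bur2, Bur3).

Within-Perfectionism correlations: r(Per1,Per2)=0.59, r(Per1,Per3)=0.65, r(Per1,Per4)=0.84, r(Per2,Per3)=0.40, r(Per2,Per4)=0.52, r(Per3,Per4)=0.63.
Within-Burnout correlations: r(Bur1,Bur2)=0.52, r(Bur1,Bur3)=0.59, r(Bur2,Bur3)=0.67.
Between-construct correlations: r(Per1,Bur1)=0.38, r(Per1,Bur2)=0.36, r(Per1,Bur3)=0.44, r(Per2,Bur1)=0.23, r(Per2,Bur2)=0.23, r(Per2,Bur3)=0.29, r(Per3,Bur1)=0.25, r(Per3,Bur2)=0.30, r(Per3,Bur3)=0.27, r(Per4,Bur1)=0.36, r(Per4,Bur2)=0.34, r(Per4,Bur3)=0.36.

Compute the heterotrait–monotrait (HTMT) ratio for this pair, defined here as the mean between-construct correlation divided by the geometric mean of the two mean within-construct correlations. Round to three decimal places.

Mean heterotrait r = 3.81/12 = 0.3175.
Mean within-Per = 3.63/6 = 0.6050; mean within-Bur = 1.78/3 = 0.5933.
Geometric mean = √(0.6050 × 0.5933) = 0.5991.
HTMT = 0.3175 / 0.5991 = 0.530.

0.530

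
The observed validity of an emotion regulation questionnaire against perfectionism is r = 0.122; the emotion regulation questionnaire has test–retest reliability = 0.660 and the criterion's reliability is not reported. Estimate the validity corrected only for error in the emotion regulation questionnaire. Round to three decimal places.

0.150

Single correction: r_c = r_obs / √r_xx = 0.122 / √0.660 = 0.122 / 0.8124 ≈ 0.150.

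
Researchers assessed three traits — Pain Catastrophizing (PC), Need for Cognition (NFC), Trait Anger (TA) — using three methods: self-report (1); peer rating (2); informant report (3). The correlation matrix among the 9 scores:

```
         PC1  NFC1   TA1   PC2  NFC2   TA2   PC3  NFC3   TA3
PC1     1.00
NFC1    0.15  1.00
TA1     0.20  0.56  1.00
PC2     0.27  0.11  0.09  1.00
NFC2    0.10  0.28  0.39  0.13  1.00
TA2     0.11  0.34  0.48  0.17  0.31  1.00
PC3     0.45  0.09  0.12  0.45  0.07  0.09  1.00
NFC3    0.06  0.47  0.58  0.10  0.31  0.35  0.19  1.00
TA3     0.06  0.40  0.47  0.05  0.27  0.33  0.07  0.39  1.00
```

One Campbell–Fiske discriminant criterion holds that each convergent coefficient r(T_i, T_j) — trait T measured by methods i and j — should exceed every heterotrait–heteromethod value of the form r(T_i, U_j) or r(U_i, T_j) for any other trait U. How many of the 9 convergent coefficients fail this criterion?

5

Checking each validity diagonal entry against its comparison values:
PC (methods 1·2): 0.27 vs {0.10, 0.11, 0.11, 0.09} → pass.
PC (methods 1·3): 0.45 vs {0.06, 0.09, 0.06, 0.12} → pass.
PC (methods 2·3): 0.45 vs {0.10, 0.07, 0.05, 0.09} → pass.
NFC (methods 1·2): 0.28 vs {0.11, 0.10, 0.34, 0.39} → fail.
NFC (methods 1·3): 0.47 vs {0.09, 0.06, 0.40, 0.58} → fail.
NFC (methods 2·3): 0.31 vs {0.07, 0.10, 0.27, 0.35} → fail.
TA (methods 1·2): 0.48 vs {0.09, 0.11, 0.39, 0.34} → pass.
TA (methods 1·3): 0.47 vs {0.12, 0.06, 0.58, 0.40} → fail.
TA (methods 2·3): 0.33 vs {0.09, 0.05, 0.35, 0.27} → fail.
5 of 9 fail.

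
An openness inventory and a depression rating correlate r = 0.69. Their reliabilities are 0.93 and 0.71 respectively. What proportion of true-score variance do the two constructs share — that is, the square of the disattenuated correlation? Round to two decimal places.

0.72

Disattenuated r = 0.69 / √(0.93 × 0.71) = 0.69 / 0.8126 = 0.8491.
Shared true-score variance = 0.8491² = 0.7210 ≈ 0.72.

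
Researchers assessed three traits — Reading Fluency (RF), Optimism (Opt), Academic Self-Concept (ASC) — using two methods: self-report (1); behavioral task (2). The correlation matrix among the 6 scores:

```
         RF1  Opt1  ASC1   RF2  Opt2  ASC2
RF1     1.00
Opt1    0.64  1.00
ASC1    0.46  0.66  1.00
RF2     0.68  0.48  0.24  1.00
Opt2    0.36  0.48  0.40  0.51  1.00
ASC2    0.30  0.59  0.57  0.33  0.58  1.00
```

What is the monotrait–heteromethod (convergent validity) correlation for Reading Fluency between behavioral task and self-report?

Same trait (RF), different methods: r(RF2, RF1) = 0.68.

0.68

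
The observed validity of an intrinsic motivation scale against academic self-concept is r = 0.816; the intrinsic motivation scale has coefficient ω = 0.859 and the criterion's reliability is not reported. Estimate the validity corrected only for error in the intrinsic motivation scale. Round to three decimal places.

Single correction: r_c = r_obs / √r_xx = 0.816 / √0.859 = 0.816 / 0.9268 ≈ 0.880.

0.880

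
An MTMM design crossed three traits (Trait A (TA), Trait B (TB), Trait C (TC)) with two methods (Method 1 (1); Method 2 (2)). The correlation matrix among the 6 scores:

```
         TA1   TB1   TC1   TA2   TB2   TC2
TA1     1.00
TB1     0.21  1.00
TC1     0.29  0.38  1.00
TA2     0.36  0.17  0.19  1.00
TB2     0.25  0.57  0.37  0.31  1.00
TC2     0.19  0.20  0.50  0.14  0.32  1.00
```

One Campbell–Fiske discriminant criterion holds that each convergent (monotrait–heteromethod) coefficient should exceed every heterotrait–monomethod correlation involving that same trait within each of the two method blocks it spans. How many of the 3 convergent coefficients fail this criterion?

Convergent coefficients and their comparison sets:
TA (methods 1·2): 0.36 vs {0.21, 0.31, 0.29, 0.14} → pass.
TB (methods 1·2): 0.57 vs {0.21, 0.31, 0.38, 0.32} → pass.
TC (methods 1·2): 0.50 vs {0.29, 0.14, 0.38, 0.32} → pass.
0 of 3 fail.

0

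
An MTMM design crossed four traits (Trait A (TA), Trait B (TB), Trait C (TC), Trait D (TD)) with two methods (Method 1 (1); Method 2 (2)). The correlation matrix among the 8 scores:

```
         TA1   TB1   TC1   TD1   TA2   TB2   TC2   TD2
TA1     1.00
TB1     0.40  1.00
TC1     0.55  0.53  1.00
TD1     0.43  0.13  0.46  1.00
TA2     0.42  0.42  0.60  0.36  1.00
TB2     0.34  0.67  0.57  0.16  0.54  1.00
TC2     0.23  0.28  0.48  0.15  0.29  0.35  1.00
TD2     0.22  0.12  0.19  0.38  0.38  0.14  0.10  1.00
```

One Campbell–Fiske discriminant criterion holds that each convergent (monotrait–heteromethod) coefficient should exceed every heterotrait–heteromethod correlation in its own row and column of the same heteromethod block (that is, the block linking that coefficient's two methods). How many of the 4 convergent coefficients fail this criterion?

2

Each convergent coefficient versus the relevant comparison correlations:
TA (methods 1·2): 0.42 vs {0.34, 0.42, 0.23, 0.60, 0.22, 0.36} → fail.
TB (methods 1·2): 0.67 vs {0.42, 0.34, 0.28, 0.57, 0.12, 0.16} → pass.
TC (methods 1·2): 0.48 vs {0.60, 0.23, 0.57, 0.28, 0.19, 0.15} → fail.
TD (methods 1·2): 0.38 vs {0.36, 0.22, 0.16, 0.12, 0.15, 0.19} → pass.
2 of 4 fail.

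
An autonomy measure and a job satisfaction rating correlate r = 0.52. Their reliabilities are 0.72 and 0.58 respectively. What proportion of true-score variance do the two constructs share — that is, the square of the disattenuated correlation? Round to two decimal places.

0.65

Disattenuated r = 0.52 / √(0.72 × 0.58) = 0.52 / 0.6462 = 0.8047.
Shared true-score variance = 0.8047² = 0.6475 ≈ 0.65.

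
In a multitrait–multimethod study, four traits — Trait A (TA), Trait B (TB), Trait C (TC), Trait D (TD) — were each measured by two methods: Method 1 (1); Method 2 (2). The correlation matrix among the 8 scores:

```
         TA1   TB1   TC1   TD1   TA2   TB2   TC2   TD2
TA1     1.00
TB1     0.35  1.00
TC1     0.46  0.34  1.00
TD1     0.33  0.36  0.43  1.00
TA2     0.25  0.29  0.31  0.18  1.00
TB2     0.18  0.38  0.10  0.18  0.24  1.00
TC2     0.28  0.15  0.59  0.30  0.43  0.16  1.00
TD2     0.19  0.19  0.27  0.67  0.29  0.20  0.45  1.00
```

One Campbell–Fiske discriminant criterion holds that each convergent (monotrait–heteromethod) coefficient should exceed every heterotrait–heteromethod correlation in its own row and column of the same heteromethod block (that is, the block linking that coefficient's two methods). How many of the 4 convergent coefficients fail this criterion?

Each convergent coefficient versus the relevant comparison correlations:
TA (methods 1·2): 0.25 vs {0.18, 0.29, 0.28, 0.31, 0.19, 0.18} → fail.
TB (methods 1·2): 0.38 vs {0.29, 0.18, 0.15, 0.10, 0.19, 0.18} → pass.
TC (methods 1·2): 0.59 vs {0.31, 0.28, 0.10, 0.15, 0.27, 0.30} → pass.
TD (methods 1·2): 0.67 vs {0.18, 0.19, 0.18, 0.19, 0.30, 0.27} → pass.
1 of 4 fail.

1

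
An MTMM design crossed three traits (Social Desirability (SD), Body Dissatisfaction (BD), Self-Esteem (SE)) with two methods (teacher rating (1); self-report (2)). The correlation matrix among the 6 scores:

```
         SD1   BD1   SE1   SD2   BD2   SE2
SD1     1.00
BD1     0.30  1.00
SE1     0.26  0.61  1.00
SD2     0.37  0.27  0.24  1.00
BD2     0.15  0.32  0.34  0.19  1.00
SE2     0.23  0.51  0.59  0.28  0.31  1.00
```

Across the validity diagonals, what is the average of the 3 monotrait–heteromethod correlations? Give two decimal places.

0.43

Convergent values: 0.37, 0.32, 0.59; mean = 1.28/3 = 0.43.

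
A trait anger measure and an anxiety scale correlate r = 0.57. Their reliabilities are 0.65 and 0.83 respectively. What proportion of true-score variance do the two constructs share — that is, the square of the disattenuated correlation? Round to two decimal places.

0.60

Disattenuated r = 0.57 / √(0.65 × 0.83) = 0.57 / 0.7345 = 0.7760.
Shared true-score variance = 0.7760² = 0.6022 ≈ 0.60.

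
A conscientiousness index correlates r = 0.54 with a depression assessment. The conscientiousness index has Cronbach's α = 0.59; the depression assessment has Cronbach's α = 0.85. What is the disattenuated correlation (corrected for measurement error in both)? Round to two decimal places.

r_true = r_obs / √(r_xx · r_yy) = 0.54 / √(0.59 × 0.85) = 0.54 / √0.5015 = 0.54 / 0.7082 ≈ 0.76.

0.76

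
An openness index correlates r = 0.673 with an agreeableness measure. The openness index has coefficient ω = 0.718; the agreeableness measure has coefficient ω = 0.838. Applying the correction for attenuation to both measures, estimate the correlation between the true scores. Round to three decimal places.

r_true = r_obs / √(r_xx · r_yy) = 0.673 / √(0.718 × 0.838) = 0.673 / √0.601684 = 0.673 / 0.7757 ≈ 0.868.

0.868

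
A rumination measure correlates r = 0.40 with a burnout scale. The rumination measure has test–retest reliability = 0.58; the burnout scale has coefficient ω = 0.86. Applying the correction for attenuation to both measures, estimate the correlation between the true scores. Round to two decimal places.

r_true = r_obs / √(r_xx · r_yy) = 0.40 / √(0.58 × 0.86) = 0.40 / √0.4988 = 0.40 / 0.7063 ≈ 0.57.

0.57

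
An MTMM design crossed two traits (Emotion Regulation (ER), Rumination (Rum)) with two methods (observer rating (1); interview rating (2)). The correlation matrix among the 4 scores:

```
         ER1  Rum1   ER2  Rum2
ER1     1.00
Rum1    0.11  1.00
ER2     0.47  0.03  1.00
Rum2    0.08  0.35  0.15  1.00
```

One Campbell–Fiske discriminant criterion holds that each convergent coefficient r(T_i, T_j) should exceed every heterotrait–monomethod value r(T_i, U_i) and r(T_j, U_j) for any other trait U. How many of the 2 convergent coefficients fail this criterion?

Convergent coefficients and their comparison sets:
ER (methods 1·2): 0.47 vs {0.11, 0.15} → pass.
Rum (methods 1·2): 0.35 vs {0.11, 0.15} → pass.
0 of 2 fail.

0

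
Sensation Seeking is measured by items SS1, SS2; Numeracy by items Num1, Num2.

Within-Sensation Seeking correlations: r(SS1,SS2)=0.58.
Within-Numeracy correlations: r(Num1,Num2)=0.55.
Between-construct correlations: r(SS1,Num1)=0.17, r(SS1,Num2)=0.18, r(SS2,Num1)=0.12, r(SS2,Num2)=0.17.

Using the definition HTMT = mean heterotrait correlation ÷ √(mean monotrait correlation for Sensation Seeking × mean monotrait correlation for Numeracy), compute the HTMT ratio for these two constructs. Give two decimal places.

0.28

Between-construct mean = 0.64/4 = 0.1600.
Mean within-SS = 0.58/1 = 0.5800; mean within-Num = 0.55/1 = 0.5500.
Geometric mean = √(0.5800 × 0.5500) = 0.5648.
HTMT = 0.1600 / 0.5648 = 0.28.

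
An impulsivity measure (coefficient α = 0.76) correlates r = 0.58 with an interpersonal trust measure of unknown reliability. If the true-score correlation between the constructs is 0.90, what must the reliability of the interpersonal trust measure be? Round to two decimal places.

0.55

r_true = r_obs / √(r_xx · r_yy) ⇒ 0.90 = 0.58 / √(0.76 · r_yy).
√(0.76 · r_yy) = 0.58 / 0.90 = 0.6444; 0.76 · r_yy = 0.4153; r_yy = 0.4153 / 0.76 ≈ 0.55.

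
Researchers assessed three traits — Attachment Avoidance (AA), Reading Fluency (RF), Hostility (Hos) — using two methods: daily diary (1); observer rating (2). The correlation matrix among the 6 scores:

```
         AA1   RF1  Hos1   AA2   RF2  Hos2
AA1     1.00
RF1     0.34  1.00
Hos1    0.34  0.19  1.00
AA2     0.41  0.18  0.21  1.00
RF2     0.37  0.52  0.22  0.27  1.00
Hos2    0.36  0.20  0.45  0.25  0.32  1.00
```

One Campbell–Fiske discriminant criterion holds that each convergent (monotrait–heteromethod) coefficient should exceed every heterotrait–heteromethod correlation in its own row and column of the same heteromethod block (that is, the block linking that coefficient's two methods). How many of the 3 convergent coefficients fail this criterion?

Checking each validity diagonal entry against its comparison values:
AA (methods 1·2): 0.41 vs {0.37, 0.18, 0.36, 0.21} → pass.
RF (methods 1·2): 0.52 vs {0.18, 0.37, 0.20, 0.22} → pass.
Hos (methods 1·2): 0.45 vs {0.21, 0.36, 0.22, 0.20} → pass.
0 of 3 fail.

0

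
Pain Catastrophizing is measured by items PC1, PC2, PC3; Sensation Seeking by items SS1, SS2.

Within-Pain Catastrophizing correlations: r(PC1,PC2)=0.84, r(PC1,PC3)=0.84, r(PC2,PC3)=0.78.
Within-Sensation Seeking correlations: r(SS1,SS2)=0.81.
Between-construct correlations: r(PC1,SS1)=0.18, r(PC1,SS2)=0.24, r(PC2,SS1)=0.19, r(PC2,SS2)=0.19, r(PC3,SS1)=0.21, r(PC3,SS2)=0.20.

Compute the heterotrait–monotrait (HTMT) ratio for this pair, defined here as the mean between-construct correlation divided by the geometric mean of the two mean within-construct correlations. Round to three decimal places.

0.247

Mean between = 1.21/6 = 0.2017.
Mean within-PC = 2.46/3 = 0.8200; mean within-SS = 0.81/1 = 0.8100.
Geometric mean = √(0.8200 × 0.8100) = 0.8150.
HTMT = 0.2017 / 0.8150 = 0.247.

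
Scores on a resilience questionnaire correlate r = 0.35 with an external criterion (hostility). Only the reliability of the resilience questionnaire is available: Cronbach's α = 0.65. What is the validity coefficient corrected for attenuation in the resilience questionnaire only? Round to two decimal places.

Single correction: r_c = r_obs / √r_xx = 0.35 / √0.65 = 0.35 / 0.8062 ≈ 0.43.

0.43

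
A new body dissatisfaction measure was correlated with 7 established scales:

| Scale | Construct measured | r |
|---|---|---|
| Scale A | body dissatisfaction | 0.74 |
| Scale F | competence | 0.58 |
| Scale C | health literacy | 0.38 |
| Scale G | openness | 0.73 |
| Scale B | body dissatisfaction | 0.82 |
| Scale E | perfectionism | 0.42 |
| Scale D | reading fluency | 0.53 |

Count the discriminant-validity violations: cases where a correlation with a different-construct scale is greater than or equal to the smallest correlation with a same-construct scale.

0

Convergent (same construct = body dissatisfaction): Scale A, Scale B.
Smallest convergent = 0.74. Discriminant values: 0.58, 0.38, 0.73, 0.42, 0.53; count ≥ 0.74 → 0.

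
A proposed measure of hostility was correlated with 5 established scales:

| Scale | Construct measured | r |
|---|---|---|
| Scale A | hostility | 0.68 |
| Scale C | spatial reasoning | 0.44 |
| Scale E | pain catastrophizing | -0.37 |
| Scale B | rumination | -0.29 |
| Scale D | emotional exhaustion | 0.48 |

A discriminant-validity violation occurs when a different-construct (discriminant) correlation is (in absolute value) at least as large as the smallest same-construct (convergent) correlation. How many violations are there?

Convergent (same construct = hostility): Scale A.
Smallest convergent = 0.68. Discriminant |r|: 0.44, 0.37, 0.29, 0.48; count ≥ 0.68 → 0.

0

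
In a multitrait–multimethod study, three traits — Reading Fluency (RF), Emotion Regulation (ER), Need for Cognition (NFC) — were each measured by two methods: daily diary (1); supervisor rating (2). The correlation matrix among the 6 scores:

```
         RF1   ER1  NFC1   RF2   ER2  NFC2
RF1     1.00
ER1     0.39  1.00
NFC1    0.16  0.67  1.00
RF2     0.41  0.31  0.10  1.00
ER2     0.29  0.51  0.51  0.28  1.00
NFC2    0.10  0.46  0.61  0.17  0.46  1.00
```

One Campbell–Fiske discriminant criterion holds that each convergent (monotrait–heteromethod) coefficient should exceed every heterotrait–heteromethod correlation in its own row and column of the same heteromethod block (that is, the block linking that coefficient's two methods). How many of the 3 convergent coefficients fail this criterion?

1

Convergent coefficients and their comparison sets:
RF (methods 1·2): 0.41 vs {0.29, 0.31, 0.10, 0.10} → pass.
ER (methods 1·2): 0.51 vs {0.31, 0.29, 0.46, 0.51} → fail.
NFC (methods 1·2): 0.61 vs {0.10, 0.10, 0.51, 0.46} → pass.
1 of 3 fail.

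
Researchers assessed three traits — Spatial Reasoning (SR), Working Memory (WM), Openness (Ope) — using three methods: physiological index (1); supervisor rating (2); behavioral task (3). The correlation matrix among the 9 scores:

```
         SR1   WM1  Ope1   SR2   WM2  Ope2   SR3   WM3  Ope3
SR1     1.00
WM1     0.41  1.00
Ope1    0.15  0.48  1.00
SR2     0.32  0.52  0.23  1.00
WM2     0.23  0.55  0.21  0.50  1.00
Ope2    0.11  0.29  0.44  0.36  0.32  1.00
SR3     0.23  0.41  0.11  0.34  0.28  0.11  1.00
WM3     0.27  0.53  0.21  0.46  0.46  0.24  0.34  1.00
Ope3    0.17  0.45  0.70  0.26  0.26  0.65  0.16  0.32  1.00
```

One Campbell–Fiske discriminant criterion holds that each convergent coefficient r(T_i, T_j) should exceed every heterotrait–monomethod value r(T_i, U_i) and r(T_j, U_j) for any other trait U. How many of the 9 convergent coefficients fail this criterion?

5

Convergent coefficients and their comparison sets:
SR (methods 1·2): 0.32 vs {0.41, 0.50, 0.15, 0.36} → fail.
SR (methods 1·3): 0.23 vs {0.41, 0.34, 0.15, 0.16} → fail.
SR (methods 2·3): 0.34 vs {0.50, 0.34, 0.36, 0.16} → fail.
WM (methods 1·2): 0.55 vs {0.41, 0.50, 0.48, 0.32} → pass.
WM (methods 1·3): 0.53 vs {0.41, 0.34, 0.48, 0.32} → pass.
WM (methods 2·3): 0.46 vs {0.50, 0.34, 0.32, 0.32} → fail.
Ope (methods 1·2): 0.44 vs {0.15, 0.36, 0.48, 0.32} → fail.
Ope (methods 1·3): 0.70 vs {0.15, 0.16, 0.48, 0.32} → pass.
Ope (methods 2·3): 0.65 vs {0.36, 0.16, 0.32, 0.32} → pass.
5 of 9 fail.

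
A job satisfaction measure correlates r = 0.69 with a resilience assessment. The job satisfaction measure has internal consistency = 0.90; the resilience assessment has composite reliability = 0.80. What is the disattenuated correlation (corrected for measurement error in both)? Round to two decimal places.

r_true = r_obs / √(r_xx · r_yy) = 0.69 / √(0.90 × 0.80) = 0.69 / √0.7200 = 0.69 / 0.8485 ≈ 0.81.

0.81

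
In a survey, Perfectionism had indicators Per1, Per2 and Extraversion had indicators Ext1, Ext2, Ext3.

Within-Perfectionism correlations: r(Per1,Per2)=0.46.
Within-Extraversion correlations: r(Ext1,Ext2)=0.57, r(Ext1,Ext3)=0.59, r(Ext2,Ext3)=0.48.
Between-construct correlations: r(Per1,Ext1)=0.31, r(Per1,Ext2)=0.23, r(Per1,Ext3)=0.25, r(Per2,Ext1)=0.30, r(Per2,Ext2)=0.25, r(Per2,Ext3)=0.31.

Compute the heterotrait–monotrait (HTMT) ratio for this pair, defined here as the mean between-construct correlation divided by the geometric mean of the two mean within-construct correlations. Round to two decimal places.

0.55

Between-construct mean = 1.65/6 = 0.2750.
Mean within-Per = 0.46/1 = 0.4600; mean within-Ext = 1.64/3 = 0.5467.
Geometric mean = √(0.4600 × 0.5467) = 0.5015.
HTMT = 0.2750 / 0.5015 = 0.55.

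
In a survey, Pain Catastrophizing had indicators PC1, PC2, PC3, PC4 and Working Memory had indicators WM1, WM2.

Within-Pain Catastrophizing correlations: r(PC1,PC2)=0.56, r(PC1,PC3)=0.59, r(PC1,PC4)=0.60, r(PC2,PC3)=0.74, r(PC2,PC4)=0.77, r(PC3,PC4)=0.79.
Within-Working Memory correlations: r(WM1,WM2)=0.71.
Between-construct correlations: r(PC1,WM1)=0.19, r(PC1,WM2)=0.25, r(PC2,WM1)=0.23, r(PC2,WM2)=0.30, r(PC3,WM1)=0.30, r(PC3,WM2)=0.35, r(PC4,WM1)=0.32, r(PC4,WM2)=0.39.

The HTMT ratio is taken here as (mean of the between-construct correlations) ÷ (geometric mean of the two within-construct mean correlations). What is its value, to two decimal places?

0.42

Mean between = 2.33/8 = 0.2913.
Mean within-PC = 4.05/6 = 0.6750; mean within-WM = 0.71/1 = 0.7100.
Geometric mean = √(0.6750 × 0.7100) = 0.6923.
HTMT = 0.2913 / 0.6923 = 0.42.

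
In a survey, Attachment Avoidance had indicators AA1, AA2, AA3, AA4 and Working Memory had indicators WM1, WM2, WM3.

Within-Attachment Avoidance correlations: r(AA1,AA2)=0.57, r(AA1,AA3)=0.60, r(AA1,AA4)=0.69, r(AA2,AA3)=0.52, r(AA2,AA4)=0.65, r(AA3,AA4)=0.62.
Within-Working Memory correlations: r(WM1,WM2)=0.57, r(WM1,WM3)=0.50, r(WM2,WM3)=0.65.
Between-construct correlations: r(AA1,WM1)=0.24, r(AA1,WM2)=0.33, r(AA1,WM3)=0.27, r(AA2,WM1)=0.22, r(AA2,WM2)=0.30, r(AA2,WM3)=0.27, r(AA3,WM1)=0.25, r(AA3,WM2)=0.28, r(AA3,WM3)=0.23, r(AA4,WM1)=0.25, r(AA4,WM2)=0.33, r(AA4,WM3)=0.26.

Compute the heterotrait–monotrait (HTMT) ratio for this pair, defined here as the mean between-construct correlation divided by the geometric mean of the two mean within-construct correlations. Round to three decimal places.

Mean between = 3.23/12 = 0.2692.
Mean within-AA = 3.65/6 = 0.6083; mean within-WM = 1.72/3 = 0.5733.
Geometric mean = √(0.6083 × 0.5733) = 0.5905.
HTMT = 0.2692 / 0.5905 = 0.456.

0.456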